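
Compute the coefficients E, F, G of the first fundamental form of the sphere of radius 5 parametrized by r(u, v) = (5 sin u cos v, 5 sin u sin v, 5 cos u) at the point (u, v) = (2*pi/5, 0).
E = 25;  F = 0;  G = 25*sqrt(5)/8 + 125/8

Partials: r_u = (5*cos(u)*cos(v), 5*sin(v)*cos(u), -5*sin(u)), r_v = (-5*sin(u)*sin(v), 5*sin(u)*cos(v), 0). As functions of (u, v):
  E = r_u · r_u = 25,
  F = r_u · r_v = 0,
  G = r_v · r_v = 25*sin(u)^2.
Evaluating at (u, v) = (2*pi/5, 0): E = 25, F = 0, G = 25*sqrt(5)/8 + 125/8.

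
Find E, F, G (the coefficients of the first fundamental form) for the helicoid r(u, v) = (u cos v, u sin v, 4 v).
E = 1;  F = 0;  G = u^2 + 16

Compute partials: r_u = (cos(v), sin(v), 0), r_v = (-u*sin(v), u*cos(v), 4). Then
  E = r_u · r_u = 1,
  F = r_u · r_v = 0,
  G = r_v · r_v = u^2 + 16.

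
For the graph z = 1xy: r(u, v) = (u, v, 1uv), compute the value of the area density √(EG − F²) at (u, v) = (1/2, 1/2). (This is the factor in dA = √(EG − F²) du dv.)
√(EG − F²)|_{(1/2, 1/2)} = sqrt(6)/2

E = v^2 + 1, F = u*v, G = u^2 + 1, so EG − F² = u^2 + v^2 + 1. Taking the positive square root: √(EG − F²) = sqrt(u^2 + v^2 + 1). At (u, v) = (1/2, 1/2): sqrt(6)/2.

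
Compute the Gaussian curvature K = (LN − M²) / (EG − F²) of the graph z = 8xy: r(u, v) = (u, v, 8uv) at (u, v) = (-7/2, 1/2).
K = -64/641601

Coefficients of the first fundamental form: E = 64*v^2 + 1, F = 64*u*v, G = 64*u^2 + 1.
Coefficients of the second fundamental form: L = 0, M = 8/sqrt(64*u^2 + 64*v^2 + 1), N = 0.
Assemble K = (LN − M²)/(EG − F²) = -64/(4096*u^4 + 8192*u^2*v^2 + 128*u^2 + 4096*v^4 + 128*v^2 + 1). At (u, v) = (-7/2, 1/2): K = -64/641601.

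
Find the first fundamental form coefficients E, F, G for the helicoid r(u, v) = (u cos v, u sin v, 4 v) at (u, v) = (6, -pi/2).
E = 1;  F = 0;  G = 52

Partials: r_u = (cos(v), sin(v), 0), r_v = (-u*sin(v), u*cos(v), 4). As functions of (u, v):
  E = r_u · r_u = 1,
  F = r_u · r_v = 0,
  G = r_v · r_v = u^2 + 16.
Evaluating at (u, v) = (6, -pi/2): E = 1, F = 0, G = 52.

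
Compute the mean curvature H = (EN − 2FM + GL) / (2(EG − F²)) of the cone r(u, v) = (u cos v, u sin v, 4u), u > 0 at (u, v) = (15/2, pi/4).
H = 4*sqrt(17)/255

With E = 17, F = 0, G = u^2, L = 0, M = 0, N = 4*sqrt(17)*u^2/(17*Abs(u)), assemble
  H = (EN − 2FM + GL) / (2(EG − F²)) = 2*sqrt(17)/(17*Abs(u)).
At (u, v) = (15/2, pi/4): H = 4*sqrt(17)/255.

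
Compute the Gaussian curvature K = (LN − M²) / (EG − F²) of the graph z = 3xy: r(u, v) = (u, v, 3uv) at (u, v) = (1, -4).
K = -9/23716

Coefficients of the first fundamental form: E = 9*v^2 + 1, F = 9*u*v, G = 9*u^2 + 1.
Coefficients of the second fundamental form: L = 0, M = 3/sqrt(9*u^2 + 9*v^2 + 1), N = 0.
Assemble K = (LN − M²)/(EG − F²) = -9/(81*u^4 + 162*u^2*v^2 + 18*u^2 + 81*v^4 + 18*v^2 + 1). At (u, v) = (1, -4): K = -9/23716.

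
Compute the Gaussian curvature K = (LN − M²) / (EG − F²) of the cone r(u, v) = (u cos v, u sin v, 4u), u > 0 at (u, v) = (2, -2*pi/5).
K = 0

Coefficients of the first fundamental form: E = 17, F = 0, G = u^2.
Coefficients of the second fundamental form: L = 0, M = 0, N = 4*sqrt(17)*u^2/(17*Abs(u)).
Assemble K = (LN − M²)/(EG − F²) = 0. At (u, v) = (2, -2*pi/5): K = 0.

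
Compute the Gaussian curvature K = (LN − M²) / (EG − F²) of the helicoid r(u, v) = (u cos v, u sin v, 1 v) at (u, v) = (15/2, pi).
K = -16/52441

Coefficients of the first fundamental form: E = 1, F = 0, G = u^2 + 1.
Coefficients of the second fundamental form: L = 0, M = -1/sqrt(u^2 + 1), N = 0.
Assemble K = (LN − M²)/(EG − F²) = -1/(u^2 + 1)^2. At (u, v) = (15/2, pi): K = -16/52441.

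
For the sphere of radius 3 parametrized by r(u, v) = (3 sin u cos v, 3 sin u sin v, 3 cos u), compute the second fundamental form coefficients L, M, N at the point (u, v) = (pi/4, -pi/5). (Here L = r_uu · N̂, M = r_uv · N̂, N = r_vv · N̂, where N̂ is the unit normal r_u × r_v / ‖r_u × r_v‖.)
L = -3;  M = 0;  N = -3/2

Compute the unit normal N̂(u, v) = (sin(u)^2*cos(v)/Abs(sin(u)), sin(u)^2*sin(v)/Abs(sin(u)), sin(2*u)/(2*Abs(sin(u)))), and the second partials r_uu, r_uv, r_vv. Take dot products:
  L(u, v) = r_uu · N̂ = -3*sin(u)/Abs(sin(u)),
  M(u, v) = r_uv · N̂ = 0,
  N(u, v) = r_vv · N̂ = -3*sin(u)^3/Abs(sin(u)).
Evaluating at (u, v) = (pi/4, -pi/5):
  L = -3, M = 0, N = -3/2.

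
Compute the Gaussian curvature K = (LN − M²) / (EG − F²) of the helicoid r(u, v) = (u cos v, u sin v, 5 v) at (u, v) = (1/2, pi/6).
K = -400/10201

Coefficients of the first fundamental form: E = 1, F = 0, G = u^2 + 25.
Coefficients of the second fundamental form: L = 0, M = -5/sqrt(u^2 + 25), N = 0.
Assemble K = (LN − M²)/(EG − F²) = -25/(u^2 + 25)^2. At (u, v) = (1/2, pi/6): K = -400/10201.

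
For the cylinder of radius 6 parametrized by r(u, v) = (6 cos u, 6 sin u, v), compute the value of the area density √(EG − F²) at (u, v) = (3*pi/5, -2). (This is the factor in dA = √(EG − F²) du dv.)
√(EG − F²)|_{(3*pi/5, -2)} = 6

E = 36, F = 0, G = 1, so EG − F² = 36. Taking the positive square root: √(EG − F²) = 6. At (u, v) = (3*pi/5, -2): 6.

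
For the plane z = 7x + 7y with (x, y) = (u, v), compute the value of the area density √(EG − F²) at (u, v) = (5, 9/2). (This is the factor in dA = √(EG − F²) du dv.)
√(EG − F²)|_{(5, 9/2)} = 3*sqrt(11)

E = 50, F = 49, G = 50, so EG − F² = 99. Taking the positive square root: √(EG − F²) = 3*sqrt(11). At (u, v) = (5, 9/2): 3*sqrt(11).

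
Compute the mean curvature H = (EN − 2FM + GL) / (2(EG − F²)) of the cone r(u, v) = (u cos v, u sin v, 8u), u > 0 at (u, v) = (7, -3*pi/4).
H = 4*sqrt(65)/455

With E = 65, F = 0, G = u^2, L = 0, M = 0, N = 8*sqrt(65)*u^2/(65*Abs(u)), assemble
  H = (EN − 2FM + GL) / (2(EG − F²)) = 4*sqrt(65)/(65*Abs(u)).
At (u, v) = (7, -3*pi/4): H = 4*sqrt(65)/455.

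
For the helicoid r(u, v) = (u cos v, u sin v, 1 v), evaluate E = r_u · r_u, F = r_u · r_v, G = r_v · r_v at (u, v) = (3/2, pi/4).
E = 1;  F = 0;  G = 13/4

Partials: r_u = (cos(v), sin(v), 0), r_v = (-u*sin(v), u*cos(v), 1). As functions of (u, v):
  E = r_u · r_u = 1,
  F = r_u · r_v = 0,
  G = r_v · r_v = u^2 + 1.
Evaluating at (u, v) = (3/2, pi/4): E = 1, F = 0, G = 13/4.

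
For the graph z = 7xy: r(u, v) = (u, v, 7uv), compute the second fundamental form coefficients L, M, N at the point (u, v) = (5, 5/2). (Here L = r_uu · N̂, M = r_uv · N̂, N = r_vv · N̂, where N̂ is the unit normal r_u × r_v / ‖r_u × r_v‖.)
L = 0;  M = 14*sqrt(681)/2043;  N = 0

Compute the unit normal N̂(u, v) = (-7*v/sqrt(49*u^2 + 49*v^2 + 1), -7*u/sqrt(49*u^2 + 49*v^2 + 1), 1/sqrt(49*u^2 + 49*v^2 + 1)), and the second partials r_uu, r_uv, r_vv. Take dot products:
  L(u, v) = r_uu · N̂ = 0,
  M(u, v) = r_uv · N̂ = 7/sqrt(49*u^2 + 49*v^2 + 1),
  N(u, v) = r_vv · N̂ = 0.
Evaluating at (u, v) = (5, 5/2):
  L = 0, M = 14*sqrt(681)/2043, N = 0.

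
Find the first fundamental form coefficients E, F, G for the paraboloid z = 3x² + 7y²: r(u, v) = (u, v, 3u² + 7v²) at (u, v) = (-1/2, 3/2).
E = 10;  F = -63;  G = 442

Partials: r_u = (1, 0, 6*u), r_v = (0, 1, 14*v). As functions of (u, v):
  E = r_u · r_u = 36*u^2 + 1,
  F = r_u · r_v = 84*u*v,
  G = r_v · r_v = 196*v^2 + 1.
Evaluating at (u, v) = (-1/2, 3/2): E = 10, F = -63, G = 442.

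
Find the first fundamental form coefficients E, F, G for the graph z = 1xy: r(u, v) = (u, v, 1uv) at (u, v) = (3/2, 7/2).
E = 53/4;  F = 21/4;  G = 13/4

Partials: r_u = (1, 0, v), r_v = (0, 1, u). As functions of (u, v):
  E = r_u · r_u = v^2 + 1,
  F = r_u · r_v = u*v,
  G = r_v · r_v = u^2 + 1.
Evaluating at (u, v) = (3/2, 7/2): E = 53/4, F = 21/4, G = 13/4.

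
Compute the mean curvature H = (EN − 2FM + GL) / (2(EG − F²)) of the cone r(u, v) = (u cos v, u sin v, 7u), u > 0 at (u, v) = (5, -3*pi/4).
H = 7*sqrt(2)/100

With E = 50, F = 0, G = u^2, L = 0, M = 0, N = 7*sqrt(2)*u^2/(10*Abs(u)), assemble
  H = (EN − 2FM + GL) / (2(EG − F²)) = 7*sqrt(2)/(20*Abs(u)).
At (u, v) = (5, -3*pi/4): H = 7*sqrt(2)/100.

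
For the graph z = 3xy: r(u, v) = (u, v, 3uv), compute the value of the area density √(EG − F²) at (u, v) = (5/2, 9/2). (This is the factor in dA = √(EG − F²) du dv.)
√(EG − F²)|_{(5/2, 9/2)} = sqrt(958)/2

E = 9*v^2 + 1, F = 9*u*v, G = 9*u^2 + 1, so EG − F² = 9*u^2 + 9*v^2 + 1. Taking the positive square root: √(EG − F²) = sqrt(9*u^2 + 9*v^2 + 1). At (u, v) = (5/2, 9/2): sqrt(958)/2.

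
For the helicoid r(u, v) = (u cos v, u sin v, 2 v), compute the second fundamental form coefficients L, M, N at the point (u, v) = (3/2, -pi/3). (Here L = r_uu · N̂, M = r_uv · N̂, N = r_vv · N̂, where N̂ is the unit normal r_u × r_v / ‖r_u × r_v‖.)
L = 0;  M = -4/5;  N = 0

Compute the unit normal N̂(u, v) = (2*sin(v)/sqrt(u^2 + 4), -2*cos(v)/sqrt(u^2 + 4), u/sqrt(u^2 + 4)), and the second partials r_uu, r_uv, r_vv. Take dot products:
  L(u, v) = r_uu · N̂ = 0,
  M(u, v) = r_uv · N̂ = -2/sqrt(u^2 + 4),
  N(u, v) = r_vv · N̂ = 0.
Evaluating at (u, v) = (3/2, -pi/3):
  L = 0, M = -4/5, N = 0.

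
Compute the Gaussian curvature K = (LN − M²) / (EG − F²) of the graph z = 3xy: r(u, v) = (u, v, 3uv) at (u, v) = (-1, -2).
K = -9/2116

Coefficients of the first fundamental form: E = 9*v^2 + 1, F = 9*u*v, G = 9*u^2 + 1.
Coefficients of the second fundamental form: L = 0, M = 3/sqrt(9*u^2 + 9*v^2 + 1), N = 0.
Assemble K = (LN − M²)/(EG − F²) = -9/(81*u^4 + 162*u^2*v^2 + 18*u^2 + 81*v^4 + 18*v^2 + 1). At (u, v) = (-1, -2): K = -9/2116.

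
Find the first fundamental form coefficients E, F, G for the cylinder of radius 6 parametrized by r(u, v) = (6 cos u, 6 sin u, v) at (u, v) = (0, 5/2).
E = 36;  F = 0;  G = 1

Partials: r_u = (-6*sin(u), 6*cos(u), 0), r_v = (0, 0, 1). As functions of (u, v):
  E = r_u · r_u = 36,
  F = r_u · r_v = 0,
  G = r_v · r_v = 1.
Evaluating at (u, v) = (0, 5/2): E = 36, F = 0, G = 1.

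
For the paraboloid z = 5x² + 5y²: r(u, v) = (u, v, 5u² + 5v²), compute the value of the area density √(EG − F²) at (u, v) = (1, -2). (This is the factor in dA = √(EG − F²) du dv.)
√(EG − F²)|_{(1, -2)} = sqrt(501)

E = 100*u^2 + 1, F = 100*u*v, G = 100*v^2 + 1, so EG − F² = 100*u^2 + 100*v^2 + 1. Taking the positive square root: √(EG − F²) = sqrt(100*u^2 + 100*v^2 + 1). At (u, v) = (1, -2): sqrt(501).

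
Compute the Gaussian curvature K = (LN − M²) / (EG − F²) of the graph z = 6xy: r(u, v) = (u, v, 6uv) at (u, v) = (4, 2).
K = -36/519841

Coefficients of the first fundamental form: E = 36*v^2 + 1, F = 36*u*v, G = 36*u^2 + 1.
Coefficients of the second fundamental form: L = 0, M = 6/sqrt(36*u^2 + 36*v^2 + 1), N = 0.
Assemble K = (LN − M²)/(EG − F²) = -36/(1296*u^4 + 2592*u^2*v^2 + 72*u^2 + 1296*v^4 + 72*v^2 + 1). At (u, v) = (4, 2): K = -36/519841.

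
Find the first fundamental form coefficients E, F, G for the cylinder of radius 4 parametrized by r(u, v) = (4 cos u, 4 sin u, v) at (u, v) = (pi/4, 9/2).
E = 16;  F = 0;  G = 1

Partials: r_u = (-4*sin(u), 4*cos(u), 0), r_v = (0, 0, 1). As functions of (u, v):
  E = r_u · r_u = 16,
  F = r_u · r_v = 0,
  G = r_v · r_v = 1.
Evaluating at (u, v) = (pi/4, 9/2): E = 16, F = 0, G = 1.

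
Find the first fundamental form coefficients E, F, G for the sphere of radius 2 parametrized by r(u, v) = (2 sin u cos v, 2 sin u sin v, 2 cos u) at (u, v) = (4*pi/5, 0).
E = 4;  F = 0;  G = 5/2 - sqrt(5)/2

Partials: r_u = (2*cos(u)*cos(v), 2*sin(v)*cos(u), -2*sin(u)), r_v = (-2*sin(u)*sin(v), 2*sin(u)*cos(v), 0). As functions of (u, v):
  E = r_u · r_u = 4,
  F = r_u · r_v = 0,
  G = r_v · r_v = 4*sin(u)^2.
Evaluating at (u, v) = (4*pi/5, 0): E = 4, F = 0, G = 5/2 - sqrt(5)/2.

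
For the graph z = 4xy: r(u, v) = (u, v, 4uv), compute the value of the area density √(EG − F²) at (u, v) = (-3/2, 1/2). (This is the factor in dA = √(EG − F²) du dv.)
√(EG − F²)|_{(-3/2, 1/2)} = sqrt(41)

E = 16*v^2 + 1, F = 16*u*v, G = 16*u^2 + 1, so EG − F² = 16*u^2 + 16*v^2 + 1. Taking the positive square root: √(EG − F²) = sqrt(16*u^2 + 16*v^2 + 1). At (u, v) = (-3/2, 1/2): sqrt(41).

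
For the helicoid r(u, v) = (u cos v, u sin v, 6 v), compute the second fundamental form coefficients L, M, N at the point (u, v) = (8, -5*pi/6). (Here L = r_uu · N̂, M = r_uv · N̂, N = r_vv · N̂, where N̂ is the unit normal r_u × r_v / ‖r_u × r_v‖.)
L = 0;  M = -3/5;  N = 0

Compute the unit normal N̂(u, v) = (6*sin(v)/sqrt(u^2 + 36), -6*cos(v)/sqrt(u^2 + 36), u/sqrt(u^2 + 36)), and the second partials r_uu, r_uv, r_vv. Take dot products:
  L(u, v) = r_uu · N̂ = 0,
  M(u, v) = r_uv · N̂ = -6/sqrt(u^2 + 36),
  N(u, v) = r_vv · N̂ = 0.
Evaluating at (u, v) = (8, -5*pi/6):
  L = 0, M = -3/5, N = 0.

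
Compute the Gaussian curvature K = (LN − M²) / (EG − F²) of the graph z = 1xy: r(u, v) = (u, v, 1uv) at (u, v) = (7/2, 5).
K = -16/23409

Coefficients of the first fundamental form: E = v^2 + 1, F = u*v, G = u^2 + 1.
Coefficients of the second fundamental form: L = 0, M = 1/sqrt(u^2 + v^2 + 1), N = 0.
Assemble K = (LN − M²)/(EG − F²) = 1/((u^2*v^2 - (u^2 + 1)*(v^2 + 1))*(u^2 + v^2 + 1)). At (u, v) = (7/2, 5): K = -16/23409.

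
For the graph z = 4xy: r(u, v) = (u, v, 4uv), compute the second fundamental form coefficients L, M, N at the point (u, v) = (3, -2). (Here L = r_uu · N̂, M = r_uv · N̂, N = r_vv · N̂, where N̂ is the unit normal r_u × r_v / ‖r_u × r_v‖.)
L = 0;  M = 4*sqrt(209)/209;  N = 0

Compute the unit normal N̂(u, v) = (-4*v/sqrt(16*u^2 + 16*v^2 + 1), -4*u/sqrt(16*u^2 + 16*v^2 + 1), 1/sqrt(16*u^2 + 16*v^2 + 1)), and the second partials r_uu, r_uv, r_vv. Take dot products:
  L(u, v) = r_uu · N̂ = 0,
  M(u, v) = r_uv · N̂ = 4/sqrt(16*u^2 + 16*v^2 + 1),
  N(u, v) = r_vv · N̂ = 0.
Evaluating at (u, v) = (3, -2):
  L = 0, M = 4*sqrt(209)/209, N = 0.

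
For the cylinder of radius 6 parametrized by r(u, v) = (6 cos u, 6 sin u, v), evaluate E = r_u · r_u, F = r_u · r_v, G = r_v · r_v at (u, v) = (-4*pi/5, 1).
E = 36;  F = 0;  G = 1

Partials: r_u = (-6*sin(u), 6*cos(u), 0), r_v = (0, 0, 1). As functions of (u, v):
  E = r_u · r_u = 36,
  F = r_u · r_v = 0,
  G = r_v · r_v = 1.
Evaluating at (u, v) = (-4*pi/5, 1): E = 36, F = 0, G = 1.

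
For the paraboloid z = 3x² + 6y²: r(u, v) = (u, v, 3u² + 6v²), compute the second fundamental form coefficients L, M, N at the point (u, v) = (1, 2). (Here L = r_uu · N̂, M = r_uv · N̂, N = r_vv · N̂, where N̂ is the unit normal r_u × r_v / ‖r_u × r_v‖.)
L = 6*sqrt(613)/613;  M = 0;  N = 12*sqrt(613)/613

Compute the unit normal N̂(u, v) = (-6*u/sqrt(36*u^2 + 144*v^2 + 1), -12*v/sqrt(36*u^2 + 144*v^2 + 1), 1/sqrt(36*u^2 + 144*v^2 + 1)), and the second partials r_uu, r_uv, r_vv. Take dot products:
  L(u, v) = r_uu · N̂ = 6/sqrt(36*u^2 + 144*v^2 + 1),
  M(u, v) = r_uv · N̂ = 0,
  N(u, v) = r_vv · N̂ = 12/sqrt(36*u^2 + 144*v^2 + 1).
Evaluating at (u, v) = (1, 2):
  L = 6*sqrt(613)/613, M = 0, N = 12*sqrt(613)/613.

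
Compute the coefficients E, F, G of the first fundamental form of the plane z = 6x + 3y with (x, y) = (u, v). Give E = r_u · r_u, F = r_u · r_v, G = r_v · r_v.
E = 37;  F = 18;  G = 10

Compute partials: r_u = (1, 0, 6), r_v = (0, 1, 3). Then
  E = r_u · r_u = 37,
  F = r_u · r_v = 18,
  G = r_v · r_v = 10.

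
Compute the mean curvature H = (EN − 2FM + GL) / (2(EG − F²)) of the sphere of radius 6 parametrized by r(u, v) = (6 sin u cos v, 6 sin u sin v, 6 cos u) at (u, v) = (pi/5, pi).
H = -1/6

With E = 36, F = 0, G = 36*sin(u)^2, L = -6*sin(u)/Abs(sin(u)), M = 0, N = -6*sin(u)^3/Abs(sin(u)), assemble
  H = (EN − 2FM + GL) / (2(EG − F²)) = -sin(u)/(6*Abs(sin(u))).
At (u, v) = (pi/5, pi): H = -1/6.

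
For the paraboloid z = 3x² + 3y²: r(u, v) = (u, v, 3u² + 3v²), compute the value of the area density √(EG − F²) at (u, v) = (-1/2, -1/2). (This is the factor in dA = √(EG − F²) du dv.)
√(EG − F²)|_{(-1/2, -1/2)} = sqrt(19)

E = 36*u^2 + 1, F = 36*u*v, G = 36*v^2 + 1, so EG − F² = 36*u^2 + 36*v^2 + 1. Taking the positive square root: √(EG − F²) = sqrt(36*u^2 + 36*v^2 + 1). At (u, v) = (-1/2, -1/2): sqrt(19).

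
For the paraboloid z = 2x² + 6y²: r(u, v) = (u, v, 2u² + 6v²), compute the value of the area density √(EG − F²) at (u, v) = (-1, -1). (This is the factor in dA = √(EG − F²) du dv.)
√(EG − F²)|_{(-1, -1)} = sqrt(161)

E = 16*u^2 + 1, F = 48*u*v, G = 144*v^2 + 1, so EG − F² = 16*u^2 + 144*v^2 + 1. Taking the positive square root: √(EG − F²) = sqrt(16*u^2 + 144*v^2 + 1). At (u, v) = (-1, -1): sqrt(161).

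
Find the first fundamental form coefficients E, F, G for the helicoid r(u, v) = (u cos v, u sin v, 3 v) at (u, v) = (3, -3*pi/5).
E = 1;  F = 0;  G = 18

Partials: r_u = (cos(v), sin(v), 0), r_v = (-u*sin(v), u*cos(v), 3). As functions of (u, v):
  E = r_u · r_u = 1,
  F = r_u · r_v = 0,
  G = r_v · r_v = u^2 + 9.
Evaluating at (u, v) = (3, -3*pi/5): E = 1, F = 0, G = 18.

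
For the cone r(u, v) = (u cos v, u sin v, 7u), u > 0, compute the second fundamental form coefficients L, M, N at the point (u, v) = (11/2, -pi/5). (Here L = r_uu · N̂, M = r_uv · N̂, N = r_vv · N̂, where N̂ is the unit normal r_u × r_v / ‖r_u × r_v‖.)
L = 0;  M = 0;  N = 77*sqrt(2)/20

Compute the unit normal N̂(u, v) = (-7*sqrt(2)*u*cos(v)/(10*Abs(u)), -7*sqrt(2)*u*sin(v)/(10*Abs(u)), sqrt(2)*u/(10*Abs(u))), and the second partials r_uu, r_uv, r_vv. Take dot products:
  L(u, v) = r_uu · N̂ = 0,
  M(u, v) = r_uv · N̂ = 0,
  N(u, v) = r_vv · N̂ = 7*sqrt(2)*u^2/(10*Abs(u)).
Evaluating at (u, v) = (11/2, -pi/5):
  L = 0, M = 0, N = 77*sqrt(2)/20.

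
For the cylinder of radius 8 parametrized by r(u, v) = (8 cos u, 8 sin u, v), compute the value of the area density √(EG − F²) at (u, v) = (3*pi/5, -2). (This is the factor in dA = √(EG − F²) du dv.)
√(EG − F²)|_{(3*pi/5, -2)} = 8

E = 64, F = 0, G = 1, so EG − F² = 64. Taking the positive square root: √(EG − F²) = 8. At (u, v) = (3*pi/5, -2): 8.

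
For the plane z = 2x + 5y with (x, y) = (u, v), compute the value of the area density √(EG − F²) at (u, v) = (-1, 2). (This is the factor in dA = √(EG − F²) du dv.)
√(EG − F²)|_{(-1, 2)} = sqrt(30)

E = 5, F = 10, G = 26, so EG − F² = 30. Taking the positive square root: √(EG − F²) = sqrt(30). At (u, v) = (-1, 2): sqrt(30).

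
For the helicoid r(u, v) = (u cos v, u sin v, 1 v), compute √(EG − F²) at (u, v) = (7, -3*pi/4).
√(EG − F²)|_{(7, -3*pi/4)} = 5*sqrt(2)

E = 1, F = 0, G = u^2 + 1; EG − F² = u^2 + 1; √(EG − F²) = sqrt(u^2 + 1). At the given point: 5*sqrt(2).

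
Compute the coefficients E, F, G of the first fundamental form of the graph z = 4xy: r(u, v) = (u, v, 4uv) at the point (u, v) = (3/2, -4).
E = 257;  F = -96;  G = 37

Partials: r_u = (1, 0, 4*v), r_v = (0, 1, 4*u). As functions of (u, v):
  E = r_u · r_u = 16*v^2 + 1,
  F = r_u · r_v = 16*u*v,
  G = r_v · r_v = 16*u^2 + 1.
Evaluating at (u, v) = (3/2, -4): E = 257, F = -96, G = 37.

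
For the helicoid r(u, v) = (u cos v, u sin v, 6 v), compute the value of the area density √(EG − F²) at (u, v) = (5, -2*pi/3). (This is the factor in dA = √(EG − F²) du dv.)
√(EG − F²)|_{(5, -2*pi/3)} = sqrt(61)

E = 1, F = 0, G = u^2 + 36, so EG − F² = u^2 + 36. Taking the positive square root: √(EG − F²) = sqrt(u^2 + 36). At (u, v) = (5, -2*pi/3): sqrt(61).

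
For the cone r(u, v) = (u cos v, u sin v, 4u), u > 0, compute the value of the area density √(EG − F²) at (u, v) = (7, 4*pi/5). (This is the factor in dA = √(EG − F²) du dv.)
√(EG − F²)|_{(7, 4*pi/5)} = 7*sqrt(17)

E = 17, F = 0, G = u^2, so EG − F² = 17*u^2. Taking the positive square root: √(EG − F²) = sqrt(17)*Abs(u). At (u, v) = (7, 4*pi/5): 7*sqrt(17).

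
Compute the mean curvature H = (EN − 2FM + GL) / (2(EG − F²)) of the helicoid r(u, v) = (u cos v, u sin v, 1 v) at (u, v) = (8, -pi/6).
H = 0

With E = 1, F = 0, G = u^2 + 1, L = 0, M = -1/sqrt(u^2 + 1), N = 0, assemble
  H = (EN − 2FM + GL) / (2(EG − F²)) = 0.
At (u, v) = (8, -pi/6): H = 0.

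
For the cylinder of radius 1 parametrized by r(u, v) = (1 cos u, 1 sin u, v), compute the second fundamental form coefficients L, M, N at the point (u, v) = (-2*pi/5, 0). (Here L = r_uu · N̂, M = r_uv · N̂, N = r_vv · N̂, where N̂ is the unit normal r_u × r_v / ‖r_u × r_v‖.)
L = -1;  M = 0;  N = 0

Compute the unit normal N̂(u, v) = (cos(u), sin(u), 0), and the second partials r_uu, r_uv, r_vv. Take dot products:
  L(u, v) = r_uu · N̂ = -1,
  M(u, v) = r_uv · N̂ = 0,
  N(u, v) = r_vv · N̂ = 0.
Evaluating at (u, v) = (-2*pi/5, 0):
  L = -1, M = 0, N = 0.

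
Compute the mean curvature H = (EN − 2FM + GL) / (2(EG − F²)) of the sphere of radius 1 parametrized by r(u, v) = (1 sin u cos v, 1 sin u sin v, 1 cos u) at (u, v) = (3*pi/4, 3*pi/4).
H = -1

With E = 1, F = 0, G = sin(u)^2, L = -sin(u)/Abs(sin(u)), M = 0, N = -sin(u)^3/Abs(sin(u)), assemble
  H = (EN − 2FM + GL) / (2(EG − F²)) = -sin(u)/Abs(sin(u)).
At (u, v) = (3*pi/4, 3*pi/4): H = -1.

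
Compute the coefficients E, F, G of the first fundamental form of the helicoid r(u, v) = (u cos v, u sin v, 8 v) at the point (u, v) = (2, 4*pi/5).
E = 1;  F = 0;  G = 68

Partials: r_u = (cos(v), sin(v), 0), r_v = (-u*sin(v), u*cos(v), 8). As functions of (u, v):
  E = r_u · r_u = 1,
  F = r_u · r_v = 0,
  G = r_v · r_v = u^2 + 64.
Evaluating at (u, v) = (2, 4*pi/5): E = 1, F = 0, G = 68.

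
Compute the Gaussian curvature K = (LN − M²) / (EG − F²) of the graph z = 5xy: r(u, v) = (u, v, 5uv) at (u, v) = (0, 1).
K = -25/676

Coefficients of the first fundamental form: E = 25*v^2 + 1, F = 25*u*v, G = 25*u^2 + 1.
Coefficients of the second fundamental form: L = 0, M = 5/sqrt(25*u^2 + 25*v^2 + 1), N = 0.
Assemble K = (LN − M²)/(EG − F²) = -25/(625*u^4 + 1250*u^2*v^2 + 50*u^2 + 625*v^4 + 50*v^2 + 1). At (u, v) = (0, 1): K = -25/676.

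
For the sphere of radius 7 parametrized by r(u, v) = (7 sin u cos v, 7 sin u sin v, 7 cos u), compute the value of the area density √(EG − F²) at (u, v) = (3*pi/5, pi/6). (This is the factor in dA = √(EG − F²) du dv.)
√(EG − F²)|_{(3*pi/5, pi/6)} = 49*sqrt(2*sqrt(5) + 10)/4

E = 49, F = 0, G = 49*sin(u)^2, so EG − F² = 2401*sin(u)^2. Taking the positive square root: √(EG − F²) = 49*Abs(sin(u)). At (u, v) = (3*pi/5, pi/6): 49*sqrt(2*sqrt(5) + 10)/4.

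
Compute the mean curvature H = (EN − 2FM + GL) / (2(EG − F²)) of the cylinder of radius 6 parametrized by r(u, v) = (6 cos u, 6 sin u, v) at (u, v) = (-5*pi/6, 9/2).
H = -1/12

With E = 36, F = 0, G = 1, L = -6, M = 0, N = 0, assemble
  H = (EN − 2FM + GL) / (2(EG − F²)) = -1/12.
At (u, v) = (-5*pi/6, 9/2): H = -1/12.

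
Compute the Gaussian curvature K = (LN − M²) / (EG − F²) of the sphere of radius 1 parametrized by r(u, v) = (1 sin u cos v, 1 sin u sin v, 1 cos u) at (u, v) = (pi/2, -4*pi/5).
K = 1

Coefficients of the first fundamental form: E = 1, F = 0, G = sin(u)^2.
Coefficients of the second fundamental form: L = -sin(u)/Abs(sin(u)), M = 0, N = -sin(u)^3/Abs(sin(u)).
Assemble K = (LN − M²)/(EG − F²) = 1. At (u, v) = (pi/2, -4*pi/5): K = 1.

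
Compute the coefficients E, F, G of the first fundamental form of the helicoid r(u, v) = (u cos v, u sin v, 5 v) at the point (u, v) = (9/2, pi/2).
E = 1;  F = 0;  G = 181/4

Partials: r_u = (cos(v), sin(v), 0), r_v = (-u*sin(v), u*cos(v), 5). As functions of (u, v):
  E = r_u · r_u = 1,
  F = r_u · r_v = 0,
  G = r_v · r_v = u^2 + 25.
Evaluating at (u, v) = (9/2, pi/2): E = 1, F = 0, G = 181/4.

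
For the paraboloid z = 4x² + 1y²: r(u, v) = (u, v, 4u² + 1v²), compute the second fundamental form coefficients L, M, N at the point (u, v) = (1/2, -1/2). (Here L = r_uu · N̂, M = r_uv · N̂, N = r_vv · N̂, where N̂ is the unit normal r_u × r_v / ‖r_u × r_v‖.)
L = 4*sqrt(2)/3;  M = 0;  N = sqrt(2)/3

Compute the unit normal N̂(u, v) = (-8*u/sqrt(64*u^2 + 4*v^2 + 1), -2*v/sqrt(64*u^2 + 4*v^2 + 1), 1/sqrt(64*u^2 + 4*v^2 + 1)), and the second partials r_uu, r_uv, r_vv. Take dot products:
  L(u, v) = r_uu · N̂ = 8/sqrt(64*u^2 + 4*v^2 + 1),
  M(u, v) = r_uv · N̂ = 0,
  N(u, v) = r_vv · N̂ = 2/sqrt(64*u^2 + 4*v^2 + 1).
Evaluating at (u, v) = (1/2, -1/2):
  L = 4*sqrt(2)/3, M = 0, N = sqrt(2)/3.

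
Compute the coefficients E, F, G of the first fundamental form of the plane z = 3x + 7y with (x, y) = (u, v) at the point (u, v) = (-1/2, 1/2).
E = 10;  F = 21;  G = 50

Partials: r_u = (1, 0, 3), r_v = (0, 1, 7). As functions of (u, v):
  E = r_u · r_u = 10,
  F = r_u · r_v = 21,
  G = r_v · r_v = 50.
Evaluating at (u, v) = (-1/2, 1/2): E = 10, F = 21, G = 50.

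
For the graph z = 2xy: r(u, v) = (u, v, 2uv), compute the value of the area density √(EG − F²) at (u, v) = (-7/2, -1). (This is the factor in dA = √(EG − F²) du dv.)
√(EG − F²)|_{(-7/2, -1)} = 3*sqrt(6)

E = 4*v^2 + 1, F = 4*u*v, G = 4*u^2 + 1, so EG − F² = 4*u^2 + 4*v^2 + 1. Taking the positive square root: √(EG − F²) = sqrt(4*u^2 + 4*v^2 + 1). At (u, v) = (-7/2, -1): 3*sqrt(6).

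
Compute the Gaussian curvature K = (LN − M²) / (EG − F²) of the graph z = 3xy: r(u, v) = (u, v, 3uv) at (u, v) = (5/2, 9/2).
K = -36/229441

Coefficients of the first fundamental form: E = 9*v^2 + 1, F = 9*u*v, G = 9*u^2 + 1.
Coefficients of the second fundamental form: L = 0, M = 3/sqrt(9*u^2 + 9*v^2 + 1), N = 0.
Assemble K = (LN − M²)/(EG − F²) = -9/(81*u^4 + 162*u^2*v^2 + 18*u^2 + 81*v^4 + 18*v^2 + 1). At (u, v) = (5/2, 9/2): K = -36/229441.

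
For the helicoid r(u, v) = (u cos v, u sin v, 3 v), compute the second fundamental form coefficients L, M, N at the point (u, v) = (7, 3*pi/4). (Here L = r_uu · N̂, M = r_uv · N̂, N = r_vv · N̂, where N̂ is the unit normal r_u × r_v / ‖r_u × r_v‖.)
L = 0;  M = -3*sqrt(58)/58;  N = 0

Compute the unit normal N̂(u, v) = (3*sin(v)/sqrt(u^2 + 9), -3*cos(v)/sqrt(u^2 + 9), u/sqrt(u^2 + 9)), and the second partials r_uu, r_uv, r_vv. Take dot products:
  L(u, v) = r_uu · N̂ = 0,
  M(u, v) = r_uv · N̂ = -3/sqrt(u^2 + 9),
  N(u, v) = r_vv · N̂ = 0.
Evaluating at (u, v) = (7, 3*pi/4):
  L = 0, M = -3*sqrt(58)/58, N = 0.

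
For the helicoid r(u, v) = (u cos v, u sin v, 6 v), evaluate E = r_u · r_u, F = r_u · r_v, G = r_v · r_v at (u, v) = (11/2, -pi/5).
E = 1;  F = 0;  G = 265/4

Partials: r_u = (cos(v), sin(v), 0), r_v = (-u*sin(v), u*cos(v), 6). As functions of (u, v):
  E = r_u · r_u = 1,
  F = r_u · r_v = 0,
  G = r_v · r_v = u^2 + 36.
Evaluating at (u, v) = (11/2, -pi/5): E = 1, F = 0, G = 265/4.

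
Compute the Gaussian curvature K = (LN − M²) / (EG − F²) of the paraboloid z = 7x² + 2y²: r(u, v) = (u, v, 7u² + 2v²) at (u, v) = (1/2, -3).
K = 14/9409

Coefficients of the first fundamental form: E = 196*u^2 + 1, F = 56*u*v, G = 16*v^2 + 1.
Coefficients of the second fundamental form: L = 14/sqrt(196*u^2 + 16*v^2 + 1), M = 0, N = 4/sqrt(196*u^2 + 16*v^2 + 1).
Assemble K = (LN − M²)/(EG − F²) = 56/(38416*u^4 + 6272*u^2*v^2 + 392*u^2 + 256*v^4 + 32*v^2 + 1). At (u, v) = (1/2, -3): K = 14/9409.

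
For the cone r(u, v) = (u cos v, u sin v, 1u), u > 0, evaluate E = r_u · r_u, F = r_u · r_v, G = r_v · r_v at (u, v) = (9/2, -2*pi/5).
E = 2;  F = 0;  G = 81/4

Partials: r_u = (cos(v), sin(v), 1), r_v = (-u*sin(v), u*cos(v), 0). As functions of (u, v):
  E = r_u · r_u = 2,
  F = r_u · r_v = 0,
  G = r_v · r_v = u^2.
Evaluating at (u, v) = (9/2, -2*pi/5): E = 2, F = 0, G = 81/4.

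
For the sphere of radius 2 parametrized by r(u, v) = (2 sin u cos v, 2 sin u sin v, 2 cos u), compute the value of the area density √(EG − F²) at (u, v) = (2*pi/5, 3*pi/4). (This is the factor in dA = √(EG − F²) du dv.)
√(EG − F²)|_{(2*pi/5, 3*pi/4)} = sqrt(2*sqrt(5) + 10)

E = 4, F = 0, G = 4*sin(u)^2, so EG − F² = 16*sin(u)^2. Taking the positive square root: √(EG − F²) = 4*Abs(sin(u)). At (u, v) = (2*pi/5, 3*pi/4): sqrt(2*sqrt(5) + 10).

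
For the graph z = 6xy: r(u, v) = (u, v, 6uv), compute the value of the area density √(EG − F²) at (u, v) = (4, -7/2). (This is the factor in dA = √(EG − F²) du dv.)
√(EG − F²)|_{(4, -7/2)} = sqrt(1018)

E = 36*v^2 + 1, F = 36*u*v, G = 36*u^2 + 1, so EG − F² = 36*u^2 + 36*v^2 + 1. Taking the positive square root: √(EG − F²) = sqrt(36*u^2 + 36*v^2 + 1). At (u, v) = (4, -7/2): sqrt(1018).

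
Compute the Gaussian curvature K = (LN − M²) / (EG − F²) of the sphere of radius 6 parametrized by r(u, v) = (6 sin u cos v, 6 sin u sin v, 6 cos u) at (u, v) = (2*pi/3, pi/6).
K = 1/36

Coefficients of the first fundamental form: E = 36, F = 0, G = 36*sin(u)^2.
Coefficients of the second fundamental form: L = -6*sin(u)/Abs(sin(u)), M = 0, N = -6*sin(u)^3/Abs(sin(u)).
Assemble K = (LN − M²)/(EG − F²) = 1/36. At (u, v) = (2*pi/3, pi/6): K = 1/36.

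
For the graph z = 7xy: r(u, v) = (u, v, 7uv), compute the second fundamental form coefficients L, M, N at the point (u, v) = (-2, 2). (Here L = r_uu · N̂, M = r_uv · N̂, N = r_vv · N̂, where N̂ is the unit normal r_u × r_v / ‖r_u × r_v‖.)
L = 0;  M = 7*sqrt(393)/393;  N = 0

Compute the unit normal N̂(u, v) = (-7*v/sqrt(49*u^2 + 49*v^2 + 1), -7*u/sqrt(49*u^2 + 49*v^2 + 1), 1/sqrt(49*u^2 + 49*v^2 + 1)), and the second partials r_uu, r_uv, r_vv. Take dot products:
  L(u, v) = r_uu · N̂ = 0,
  M(u, v) = r_uv · N̂ = 7/sqrt(49*u^2 + 49*v^2 + 1),
  N(u, v) = r_vv · N̂ = 0.
Evaluating at (u, v) = (-2, 2):
  L = 0, M = 7*sqrt(393)/393, N = 0.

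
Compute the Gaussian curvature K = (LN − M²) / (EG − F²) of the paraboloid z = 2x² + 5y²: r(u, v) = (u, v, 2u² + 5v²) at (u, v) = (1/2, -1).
K = 8/2205

Coefficients of the first fundamental form: E = 16*u^2 + 1, F = 40*u*v, G = 100*v^2 + 1.
Coefficients of the second fundamental form: L = 4/sqrt(16*u^2 + 100*v^2 + 1), M = 0, N = 10/sqrt(16*u^2 + 100*v^2 + 1).
Assemble K = (LN − M²)/(EG − F²) = 40/(256*u^4 + 3200*u^2*v^2 + 32*u^2 + 10000*v^4 + 200*v^2 + 1). At (u, v) = (1/2, -1): K = 8/2205.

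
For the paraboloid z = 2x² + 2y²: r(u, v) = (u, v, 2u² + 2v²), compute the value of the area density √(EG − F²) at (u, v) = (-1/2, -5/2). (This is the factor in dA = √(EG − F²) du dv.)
√(EG − F²)|_{(-1/2, -5/2)} = sqrt(105)

E = 16*u^2 + 1, F = 16*u*v, G = 16*v^2 + 1, so EG − F² = 16*u^2 + 16*v^2 + 1. Taking the positive square root: √(EG − F²) = sqrt(16*u^2 + 16*v^2 + 1). At (u, v) = (-1/2, -5/2): sqrt(105).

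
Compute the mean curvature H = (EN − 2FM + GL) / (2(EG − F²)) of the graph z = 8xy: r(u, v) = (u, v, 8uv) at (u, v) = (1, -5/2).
H = 256*sqrt(465)/43245

With E = 64*v^2 + 1, F = 64*u*v, G = 64*u^2 + 1, L = 0, M = 8/sqrt(64*u^2 + 64*v^2 + 1), N = 0, assemble
  H = (EN − 2FM + GL) / (2(EG − F²)) = -512*u*v/(64*u^2 + 64*v^2 + 1)^(3/2).
At (u, v) = (1, -5/2): H = 256*sqrt(465)/43245.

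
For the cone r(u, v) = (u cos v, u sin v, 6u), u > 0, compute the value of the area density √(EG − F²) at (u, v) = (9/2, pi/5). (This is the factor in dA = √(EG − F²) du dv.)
√(EG − F²)|_{(9/2, pi/5)} = 9*sqrt(37)/2

E = 37, F = 0, G = u^2, so EG − F² = 37*u^2. Taking the positive square root: √(EG − F²) = sqrt(37)*Abs(u). At (u, v) = (9/2, pi/5): 9*sqrt(37)/2.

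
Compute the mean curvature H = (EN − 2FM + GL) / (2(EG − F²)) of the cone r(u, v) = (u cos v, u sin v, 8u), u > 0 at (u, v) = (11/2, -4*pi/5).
H = 8*sqrt(65)/715

With E = 65, F = 0, G = u^2, L = 0, M = 0, N = 8*sqrt(65)*u^2/(65*Abs(u)), assemble
  H = (EN − 2FM + GL) / (2(EG − F²)) = 4*sqrt(65)/(65*Abs(u)).
At (u, v) = (11/2, -4*pi/5): H = 8*sqrt(65)/715.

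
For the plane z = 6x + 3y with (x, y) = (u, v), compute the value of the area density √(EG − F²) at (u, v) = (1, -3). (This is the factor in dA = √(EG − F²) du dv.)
√(EG − F²)|_{(1, -3)} = sqrt(46)

E = 37, F = 18, G = 10, so EG − F² = 46. Taking the positive square root: √(EG − F²) = sqrt(46). At (u, v) = (1, -3): sqrt(46).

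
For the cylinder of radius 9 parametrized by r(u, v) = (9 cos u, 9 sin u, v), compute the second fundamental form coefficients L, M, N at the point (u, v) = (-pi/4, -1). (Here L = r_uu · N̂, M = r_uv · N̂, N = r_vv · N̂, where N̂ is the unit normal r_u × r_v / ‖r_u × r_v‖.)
L = -9;  M = 0;  N = 0

Compute the unit normal N̂(u, v) = (cos(u), sin(u), 0), and the second partials r_uu, r_uv, r_vv. Take dot products:
  L(u, v) = r_uu · N̂ = -9,
  M(u, v) = r_uv · N̂ = 0,
  N(u, v) = r_vv · N̂ = 0.
Evaluating at (u, v) = (-pi/4, -1):
  L = -9, M = 0, N = 0.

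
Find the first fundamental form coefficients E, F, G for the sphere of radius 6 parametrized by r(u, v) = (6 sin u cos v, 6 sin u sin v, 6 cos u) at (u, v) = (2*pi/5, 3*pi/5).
E = 36;  F = 0;  G = 9*sqrt(5)/2 + 45/2

Partials: r_u = (6*cos(u)*cos(v), 6*sin(v)*cos(u), -6*sin(u)), r_v = (-6*sin(u)*sin(v), 6*sin(u)*cos(v), 0). As functions of (u, v):
  E = r_u · r_u = 36,
  F = r_u · r_v = 0,
  G = r_v · r_v = 36*sin(u)^2.
Evaluating at (u, v) = (2*pi/5, 3*pi/5): E = 36, F = 0, G = 9*sqrt(5)/2 + 45/2.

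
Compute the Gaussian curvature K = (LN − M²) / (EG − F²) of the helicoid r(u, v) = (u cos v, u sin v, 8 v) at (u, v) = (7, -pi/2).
K = -64/12769

Coefficients of the first fundamental form: E = 1, F = 0, G = u^2 + 64.
Coefficients of the second fundamental form: L = 0, M = -8/sqrt(u^2 + 64), N = 0.
Assemble K = (LN − M²)/(EG − F²) = -64/(u^2 + 64)^2. At (u, v) = (7, -pi/2): K = -64/12769.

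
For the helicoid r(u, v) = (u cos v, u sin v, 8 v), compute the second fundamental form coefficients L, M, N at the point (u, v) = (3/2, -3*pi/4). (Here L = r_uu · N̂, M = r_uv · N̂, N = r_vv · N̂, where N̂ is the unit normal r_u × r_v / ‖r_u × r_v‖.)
L = 0;  M = -16*sqrt(265)/265;  N = 0

Compute the unit normal N̂(u, v) = (8*sin(v)/sqrt(u^2 + 64), -8*cos(v)/sqrt(u^2 + 64), u/sqrt(u^2 + 64)), and the second partials r_uu, r_uv, r_vv. Take dot products:
  L(u, v) = r_uu · N̂ = 0,
  M(u, v) = r_uv · N̂ = -8/sqrt(u^2 + 64),
  N(u, v) = r_vv · N̂ = 0.
Evaluating at (u, v) = (3/2, -3*pi/4):
  L = 0, M = -16*sqrt(265)/265, N = 0.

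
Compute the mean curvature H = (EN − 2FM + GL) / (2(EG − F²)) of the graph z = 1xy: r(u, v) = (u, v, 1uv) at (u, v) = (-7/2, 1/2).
H = 7*sqrt(6)/486

With E = v^2 + 1, F = u*v, G = u^2 + 1, L = 0, M = 1/sqrt(u^2 + v^2 + 1), N = 0, assemble
  H = (EN − 2FM + GL) / (2(EG − F²)) = -u*v/(u^2 + v^2 + 1)^(3/2).
At (u, v) = (-7/2, 1/2): H = 7*sqrt(6)/486.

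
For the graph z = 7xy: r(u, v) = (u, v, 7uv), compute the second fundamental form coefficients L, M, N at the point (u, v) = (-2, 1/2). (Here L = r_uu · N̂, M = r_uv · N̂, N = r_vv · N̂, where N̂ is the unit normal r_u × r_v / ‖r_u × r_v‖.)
L = 0;  M = 14*sqrt(93)/279;  N = 0

Compute the unit normal N̂(u, v) = (-7*v/sqrt(49*u^2 + 49*v^2 + 1), -7*u/sqrt(49*u^2 + 49*v^2 + 1), 1/sqrt(49*u^2 + 49*v^2 + 1)), and the second partials r_uu, r_uv, r_vv. Take dot products:
  L(u, v) = r_uu · N̂ = 0,
  M(u, v) = r_uv · N̂ = 7/sqrt(49*u^2 + 49*v^2 + 1),
  N(u, v) = r_vv · N̂ = 0.
Evaluating at (u, v) = (-2, 1/2):
  L = 0, M = 14*sqrt(93)/279, N = 0.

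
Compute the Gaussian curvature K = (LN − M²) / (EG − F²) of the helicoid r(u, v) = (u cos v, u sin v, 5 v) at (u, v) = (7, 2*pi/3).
K = -25/5476

Coefficients of the first fundamental form: E = 1, F = 0, G = u^2 + 25.
Coefficients of the second fundamental form: L = 0, M = -5/sqrt(u^2 + 25), N = 0.
Assemble K = (LN − M²)/(EG − F²) = -25/(u^2 + 25)^2. At (u, v) = (7, 2*pi/3): K = -25/5476.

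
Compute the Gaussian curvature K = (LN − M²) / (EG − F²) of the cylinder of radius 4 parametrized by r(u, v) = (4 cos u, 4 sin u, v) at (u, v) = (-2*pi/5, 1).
K = 0

Coefficients of the first fundamental form: E = 16, F = 0, G = 1.
Coefficients of the second fundamental form: L = -4, M = 0, N = 0.
Assemble K = (LN − M²)/(EG − F²) = 0. At (u, v) = (-2*pi/5, 1): K = 0.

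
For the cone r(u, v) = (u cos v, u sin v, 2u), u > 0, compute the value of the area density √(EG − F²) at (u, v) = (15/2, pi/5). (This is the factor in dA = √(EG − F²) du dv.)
√(EG − F²)|_{(15/2, pi/5)} = 15*sqrt(5)/2

E = 5, F = 0, G = u^2, so EG − F² = 5*u^2. Taking the positive square root: √(EG − F²) = sqrt(5)*Abs(u). At (u, v) = (15/2, pi/5): 15*sqrt(5)/2.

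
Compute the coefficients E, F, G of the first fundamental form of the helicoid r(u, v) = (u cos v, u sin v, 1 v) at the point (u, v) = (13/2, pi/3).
E = 1;  F = 0;  G = 173/4

Partials: r_u = (cos(v), sin(v), 0), r_v = (-u*sin(v), u*cos(v), 1). As functions of (u, v):
  E = r_u · r_u = 1,
  F = r_u · r_v = 0,
  G = r_v · r_v = u^2 + 1.
Evaluating at (u, v) = (13/2, pi/3): E = 1, F = 0, G = 173/4.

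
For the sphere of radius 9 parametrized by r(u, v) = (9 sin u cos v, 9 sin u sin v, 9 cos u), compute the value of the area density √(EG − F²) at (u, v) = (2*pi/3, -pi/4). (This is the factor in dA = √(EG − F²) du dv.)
√(EG − F²)|_{(2*pi/3, -pi/4)} = 81*sqrt(3)/2

E = 81, F = 0, G = 81*sin(u)^2, so EG − F² = 6561*sin(u)^2. Taking the positive square root: √(EG − F²) = 81*Abs(sin(u)). At (u, v) = (2*pi/3, -pi/4): 81*sqrt(3)/2.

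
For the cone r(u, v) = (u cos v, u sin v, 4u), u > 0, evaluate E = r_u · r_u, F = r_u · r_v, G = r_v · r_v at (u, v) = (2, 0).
E = 17;  F = 0;  G = 4

Partials: r_u = (cos(v), sin(v), 4), r_v = (-u*sin(v), u*cos(v), 0). As functions of (u, v):
  E = r_u · r_u = 17,
  F = r_u · r_v = 0,
  G = r_v · r_v = u^2.
Evaluating at (u, v) = (2, 0): E = 17, F = 0, G = 4.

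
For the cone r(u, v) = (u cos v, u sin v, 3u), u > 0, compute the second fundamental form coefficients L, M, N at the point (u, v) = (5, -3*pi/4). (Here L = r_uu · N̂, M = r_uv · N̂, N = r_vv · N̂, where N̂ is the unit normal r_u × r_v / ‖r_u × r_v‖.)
L = 0;  M = 0;  N = 3*sqrt(10)/2

Compute the unit normal N̂(u, v) = (-3*sqrt(10)*u*cos(v)/(10*Abs(u)), -3*sqrt(10)*u*sin(v)/(10*Abs(u)), sqrt(10)*u/(10*Abs(u))), and the second partials r_uu, r_uv, r_vv. Take dot products:
  L(u, v) = r_uu · N̂ = 0,
  M(u, v) = r_uv · N̂ = 0,
  N(u, v) = r_vv · N̂ = 3*sqrt(10)*u^2/(10*Abs(u)).
Evaluating at (u, v) = (5, -3*pi/4):
  L = 0, M = 0, N = 3*sqrt(10)/2.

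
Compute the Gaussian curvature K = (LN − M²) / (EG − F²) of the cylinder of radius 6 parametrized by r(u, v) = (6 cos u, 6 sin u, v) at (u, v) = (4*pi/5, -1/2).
K = 0

Coefficients of the first fundamental form: E = 36, F = 0, G = 1.
Coefficients of the second fundamental form: L = -6, M = 0, N = 0.
Assemble K = (LN − M²)/(EG − F²) = 0. At (u, v) = (4*pi/5, -1/2): K = 0.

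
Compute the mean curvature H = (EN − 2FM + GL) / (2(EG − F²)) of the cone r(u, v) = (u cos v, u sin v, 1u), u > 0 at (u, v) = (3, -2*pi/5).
H = sqrt(2)/12

With E = 2, F = 0, G = u^2, L = 0, M = 0, N = sqrt(2)*u^2/(2*Abs(u)), assemble
  H = (EN − 2FM + GL) / (2(EG − F²)) = sqrt(2)/(4*Abs(u)).
At (u, v) = (3, -2*pi/5): H = sqrt(2)/12.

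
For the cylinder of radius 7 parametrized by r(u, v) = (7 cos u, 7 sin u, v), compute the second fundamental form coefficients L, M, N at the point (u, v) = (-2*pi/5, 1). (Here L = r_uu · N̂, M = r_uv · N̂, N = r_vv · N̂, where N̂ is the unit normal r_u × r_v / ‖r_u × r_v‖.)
L = -7;  M = 0;  N = 0

Compute the unit normal N̂(u, v) = (cos(u), sin(u), 0), and the second partials r_uu, r_uv, r_vv. Take dot products:
  L(u, v) = r_uu · N̂ = -7,
  M(u, v) = r_uv · N̂ = 0,
  N(u, v) = r_vv · N̂ = 0.
Evaluating at (u, v) = (-2*pi/5, 1):
  L = -7, M = 0, N = 0.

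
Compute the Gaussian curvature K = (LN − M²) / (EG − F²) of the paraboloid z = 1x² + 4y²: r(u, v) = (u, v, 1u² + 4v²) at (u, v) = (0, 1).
K = 16/4225

Coefficients of the first fundamental form: E = 4*u^2 + 1, F = 16*u*v, G = 64*v^2 + 1.
Coefficients of the second fundamental form: L = 2/sqrt(4*u^2 + 64*v^2 + 1), M = 0, N = 8/sqrt(4*u^2 + 64*v^2 + 1).
Assemble K = (LN − M²)/(EG − F²) = 16/(16*u^4 + 512*u^2*v^2 + 8*u^2 + 4096*v^4 + 128*v^2 + 1). At (u, v) = (0, 1): K = 16/4225.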